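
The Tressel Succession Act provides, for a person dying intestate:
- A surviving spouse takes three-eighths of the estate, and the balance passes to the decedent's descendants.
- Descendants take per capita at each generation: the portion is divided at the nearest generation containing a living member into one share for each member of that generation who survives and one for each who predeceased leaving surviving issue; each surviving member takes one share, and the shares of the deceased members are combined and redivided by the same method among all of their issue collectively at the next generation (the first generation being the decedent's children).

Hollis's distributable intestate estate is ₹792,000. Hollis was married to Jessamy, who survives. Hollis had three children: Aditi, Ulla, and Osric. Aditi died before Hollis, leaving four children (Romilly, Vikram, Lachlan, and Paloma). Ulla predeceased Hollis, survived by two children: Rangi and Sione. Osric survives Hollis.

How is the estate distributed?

Jessamy takes three-eighths of ₹792,000 = ₹297,000. The remaining ₹495,000 passes to the descendants.
The descendants' portion (₹495,000) is divided at the children's generation into 3 shares of ₹165,000. Osric takes ₹165,000. The 2 shares of the deceased (Aditi and Ulla) are combined into a pool of ₹330,000.
That pool (₹330,000) is divided at the grandchildren's generation equally among Romilly, Vikram, Lachlan, Paloma, Rangi, and Sione: ₹55,000 each.

Jessamy: ₹297,000; Romilly: ₹55,000; Vikram: ₹55,000; Lachlan: ₹55,000; Paloma: ₹55,000; Rangi: ₹55,000; Sione: ₹55,000; Osric: ₹165,000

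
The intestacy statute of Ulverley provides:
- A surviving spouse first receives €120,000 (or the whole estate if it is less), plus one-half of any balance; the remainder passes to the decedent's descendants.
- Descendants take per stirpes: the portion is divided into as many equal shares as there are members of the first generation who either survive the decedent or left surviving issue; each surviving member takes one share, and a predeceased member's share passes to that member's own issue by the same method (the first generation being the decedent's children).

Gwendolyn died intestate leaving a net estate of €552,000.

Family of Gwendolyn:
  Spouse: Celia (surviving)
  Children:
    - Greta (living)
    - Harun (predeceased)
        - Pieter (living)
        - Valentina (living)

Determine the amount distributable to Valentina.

Valentina receives €54,000.

Celia first takes €120,000, leaving a balance of €432,000. Celia then takes one-half of the balance (€216,000), for a total of €336,000. The remaining €216,000 passes to the descendants.
The descendants' portion (€216,000) is divided into 2 shares of €108,000: Greta takes €108,000; Harun's €108,000 share passes to Harun's issue.
Harun's share (€108,000) is divided into 2 shares of €54,000: Pieter and Valentina each take €54,000.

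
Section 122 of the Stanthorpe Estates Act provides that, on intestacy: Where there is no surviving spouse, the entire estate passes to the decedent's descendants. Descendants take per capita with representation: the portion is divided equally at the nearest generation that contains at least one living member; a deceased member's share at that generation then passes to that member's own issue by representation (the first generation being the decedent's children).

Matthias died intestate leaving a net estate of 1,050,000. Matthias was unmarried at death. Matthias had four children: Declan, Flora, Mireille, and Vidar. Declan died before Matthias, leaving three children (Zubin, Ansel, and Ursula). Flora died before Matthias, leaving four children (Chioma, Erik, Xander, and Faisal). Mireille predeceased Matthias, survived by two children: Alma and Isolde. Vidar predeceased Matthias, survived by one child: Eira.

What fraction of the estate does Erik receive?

Erik receives 1/10 of the estate.

The entire 1,050,000 passes to the descendants.
No child survives, so the initial division is made at the grandchildren's generation.
That amount (1,050,000) is divided into 10 shares of 105,000: Zubin, Ansel, Ursula, Chioma, Erik, Xander, Faisal, Alma, Isolde, and Eira each take 105,000.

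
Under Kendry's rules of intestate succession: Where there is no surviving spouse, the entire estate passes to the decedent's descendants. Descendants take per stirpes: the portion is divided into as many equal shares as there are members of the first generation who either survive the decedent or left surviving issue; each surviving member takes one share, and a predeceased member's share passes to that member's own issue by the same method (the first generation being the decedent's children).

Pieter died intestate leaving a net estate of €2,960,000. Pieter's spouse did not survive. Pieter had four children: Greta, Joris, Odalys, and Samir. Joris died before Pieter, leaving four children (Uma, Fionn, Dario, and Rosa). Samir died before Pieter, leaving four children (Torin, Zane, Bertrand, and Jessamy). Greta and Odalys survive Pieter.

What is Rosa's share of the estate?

Rosa receives €185,000.

The entire €2,960,000 passes to the descendants.
That amount (€2,960,000) is divided into 4 shares of €740,000: Greta and Odalys each take €740,000; Joris's €740,000 share passes to Joris's issue; Samir's €740,000 share passes to Samir's issue.
Joris's share (€740,000) is divided into 4 shares of €185,000: Uma, Fionn, Dario, and Rosa each take €185,000.
Samir's share (€740,000) is divided into 4 shares of €185,000: Torin, Zane, Bertrand, and Jessamy each take €185,000.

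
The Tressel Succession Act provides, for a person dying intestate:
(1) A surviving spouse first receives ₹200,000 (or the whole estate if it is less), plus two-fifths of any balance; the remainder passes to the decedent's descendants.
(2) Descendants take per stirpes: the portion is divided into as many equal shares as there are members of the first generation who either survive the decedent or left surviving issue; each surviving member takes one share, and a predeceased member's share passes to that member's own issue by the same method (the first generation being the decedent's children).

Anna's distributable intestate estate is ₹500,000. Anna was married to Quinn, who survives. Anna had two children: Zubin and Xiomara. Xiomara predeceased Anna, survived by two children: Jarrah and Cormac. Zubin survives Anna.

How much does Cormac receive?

Quinn first takes ₹200,000, leaving a balance of ₹300,000. Quinn then takes two-fifths of the balance (₹120,000), for a total of ₹320,000. The remaining ₹180,000 passes to the descendants.
The descendants' portion (₹180,000) is divided into 2 shares of ₹90,000: Zubin takes ₹90,000; Xiomara's ₹90,000 share passes to Xiomara's issue.
Xiomara's share (₹90,000) is divided into 2 shares of ₹45,000: Jarrah and Cormac each take ₹45,000.

Cormac receives ₹45,000.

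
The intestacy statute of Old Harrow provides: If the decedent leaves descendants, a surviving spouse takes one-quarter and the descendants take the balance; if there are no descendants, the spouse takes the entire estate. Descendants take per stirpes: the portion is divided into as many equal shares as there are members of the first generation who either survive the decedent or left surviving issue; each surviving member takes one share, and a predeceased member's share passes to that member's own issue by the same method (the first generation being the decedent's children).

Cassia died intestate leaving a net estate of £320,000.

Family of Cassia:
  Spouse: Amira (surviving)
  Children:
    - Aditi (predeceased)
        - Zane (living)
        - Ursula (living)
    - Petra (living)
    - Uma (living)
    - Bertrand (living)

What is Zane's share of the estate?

Amira takes one-quarter of £320,000 = £80,000. The remaining £240,000 passes to the descendants.
The descendants' portion (£240,000) is divided into 4 shares of £60,000: Petra, Uma, and Bertrand each take £60,000; Aditi's £60,000 share passes to Aditi's issue.
Aditi's share (£60,000) is divided into 2 shares of £30,000: Zane and Ursula each take £30,000.

Zane receives £30,000.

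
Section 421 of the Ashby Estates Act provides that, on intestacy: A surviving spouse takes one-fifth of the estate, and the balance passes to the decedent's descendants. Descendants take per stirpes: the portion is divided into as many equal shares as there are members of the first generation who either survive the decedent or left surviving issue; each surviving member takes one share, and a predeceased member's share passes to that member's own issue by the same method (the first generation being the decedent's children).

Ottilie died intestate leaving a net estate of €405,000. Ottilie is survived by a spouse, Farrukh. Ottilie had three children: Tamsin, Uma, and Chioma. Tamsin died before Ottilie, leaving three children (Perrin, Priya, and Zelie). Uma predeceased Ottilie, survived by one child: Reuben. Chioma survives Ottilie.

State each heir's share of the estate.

Farrukh: €81,000; Perrin: €36,000; Priya: €36,000; Zelie: €36,000; Reuben: €108,000; Chioma: €108,000

Farrukh takes one-fifth of €405,000 = €81,000. The remaining €324,000 passes to the descendants.
The descendants' portion (€324,000) is divided into 3 shares of €108,000: Chioma takes €108,000; Tamsin's €108,000 share passes to Tamsin's issue; Uma's €108,000 share passes to Uma's issue.
Tamsin's share (€108,000) is divided into 3 shares of €36,000: Perrin, Priya, and Zelie each take €36,000.
Uma's share (€108,000) passes entirely to Reuben.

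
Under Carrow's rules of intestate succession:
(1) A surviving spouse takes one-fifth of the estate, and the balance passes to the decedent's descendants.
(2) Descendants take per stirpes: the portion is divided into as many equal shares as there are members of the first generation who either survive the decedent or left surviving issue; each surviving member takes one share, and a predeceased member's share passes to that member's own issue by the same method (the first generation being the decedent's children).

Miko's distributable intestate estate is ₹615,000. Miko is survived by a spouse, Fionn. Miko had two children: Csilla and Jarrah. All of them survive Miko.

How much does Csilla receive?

Fionn takes one-fifth of ₹615,000 = ₹123,000. The remaining ₹492,000 passes to the descendants.
The descendants' portion (₹492,000) is divided into 2 shares of ₹246,000: Csilla and Jarrah each take ₹246,000.

Csilla receives ₹246,000.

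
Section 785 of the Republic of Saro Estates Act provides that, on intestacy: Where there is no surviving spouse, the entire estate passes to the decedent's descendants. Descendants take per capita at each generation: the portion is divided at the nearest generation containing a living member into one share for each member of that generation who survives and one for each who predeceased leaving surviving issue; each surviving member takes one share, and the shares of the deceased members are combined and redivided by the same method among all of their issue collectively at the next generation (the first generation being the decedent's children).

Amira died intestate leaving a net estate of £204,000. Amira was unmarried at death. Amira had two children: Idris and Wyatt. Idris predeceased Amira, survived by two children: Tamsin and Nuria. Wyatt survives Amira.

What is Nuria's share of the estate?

Nuria receives £51,000.

The entire £204,000 passes to the descendants.
That amount (£204,000) is divided at the children's generation into 2 shares of £102,000. Wyatt takes £102,000. The remaining share for the deceased Idris (£102,000) is carried to the next generation.
That pool (£102,000) is divided at the grandchildren's generation equally among Tamsin and Nuria: £51,000 each.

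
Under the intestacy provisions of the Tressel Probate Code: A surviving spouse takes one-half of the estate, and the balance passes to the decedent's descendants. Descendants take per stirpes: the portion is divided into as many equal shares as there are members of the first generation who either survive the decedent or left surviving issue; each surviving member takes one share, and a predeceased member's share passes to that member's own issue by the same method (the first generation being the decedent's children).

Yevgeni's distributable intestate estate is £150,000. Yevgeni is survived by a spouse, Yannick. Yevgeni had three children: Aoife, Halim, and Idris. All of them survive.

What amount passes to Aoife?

Yannick takes one-half of £150,000 = £75,000. The remaining £75,000 passes to the descendants.
The descendants' portion (£75,000) is divided into 3 shares of £25,000: Aoife, Halim, and Idris each take £25,000.

Aoife receives £25,000.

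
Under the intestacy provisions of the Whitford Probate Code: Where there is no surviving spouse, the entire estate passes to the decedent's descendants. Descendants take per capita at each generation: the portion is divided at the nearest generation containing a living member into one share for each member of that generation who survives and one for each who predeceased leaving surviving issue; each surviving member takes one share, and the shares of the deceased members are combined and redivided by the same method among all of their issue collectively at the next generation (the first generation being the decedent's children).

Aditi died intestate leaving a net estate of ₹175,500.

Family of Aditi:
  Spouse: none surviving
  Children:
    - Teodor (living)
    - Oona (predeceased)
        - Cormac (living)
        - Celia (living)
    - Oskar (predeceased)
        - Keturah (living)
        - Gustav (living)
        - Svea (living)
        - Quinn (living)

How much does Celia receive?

Celia receives ₹19,500.

The entire ₹175,500 passes to the descendants.
That amount (₹175,500) is divided at the children's generation into 3 shares of ₹58,500. Teodor takes ₹58,500. The 2 shares of the deceased (Oona and Oskar) are combined into a pool of ₹117,000.
That pool (₹117,000) is divided at the grandchildren's generation equally among Cormac, Celia, Keturah, Gustav, Svea, and Quinn: ₹19,500 each.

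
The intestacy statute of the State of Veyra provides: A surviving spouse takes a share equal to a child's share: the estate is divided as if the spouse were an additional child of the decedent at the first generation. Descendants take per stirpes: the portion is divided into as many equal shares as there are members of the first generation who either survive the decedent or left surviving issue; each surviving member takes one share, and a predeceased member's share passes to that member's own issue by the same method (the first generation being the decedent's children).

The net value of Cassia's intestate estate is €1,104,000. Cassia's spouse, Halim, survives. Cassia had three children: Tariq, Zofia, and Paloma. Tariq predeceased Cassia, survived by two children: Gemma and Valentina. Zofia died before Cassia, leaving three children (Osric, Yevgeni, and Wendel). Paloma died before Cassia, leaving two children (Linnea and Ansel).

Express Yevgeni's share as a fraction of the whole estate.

The spouse counts as an additional share at the children's level, so there are 4 primary shares of €276,000. Halim takes one such share (€276,000).
The children's combined portion (€828,000) is divided into 3 shares of €276,000: Tariq's €276,000 share passes to Tariq's issue; Zofia's €276,000 share passes to Zofia's issue; Paloma's €276,000 share passes to Paloma's issue.
Tariq's share (€276,000) is divided into 2 shares of €138,000: Gemma and Valentina each take €138,000.
Zofia's share (€276,000) is divided into 3 shares of €92,000: Osric, Yevgeni, and Wendel each take €92,000.
Paloma's share (€276,000) is divided into 2 shares of €138,000: Linnea and Ansel each take €138,000.

Yevgeni receives 1/12 of the estate.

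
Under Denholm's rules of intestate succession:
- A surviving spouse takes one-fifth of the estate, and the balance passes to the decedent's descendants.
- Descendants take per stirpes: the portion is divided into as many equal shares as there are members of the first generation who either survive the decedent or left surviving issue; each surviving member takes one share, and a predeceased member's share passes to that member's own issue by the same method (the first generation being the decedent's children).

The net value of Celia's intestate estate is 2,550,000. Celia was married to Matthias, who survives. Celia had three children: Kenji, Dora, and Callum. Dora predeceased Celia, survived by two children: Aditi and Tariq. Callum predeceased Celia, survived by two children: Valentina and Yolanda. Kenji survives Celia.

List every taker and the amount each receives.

Matthias: 510,000; Kenji: 680,000; Aditi: 340,000; Tariq: 340,000; Valentina: 340,000; Yolanda: 340,000

Matthias takes one-fifth of 2,550,000 = 510,000. The remaining 2,040,000 passes to the descendants.
The descendants' portion (2,040,000) is divided into 3 shares of 680,000: Kenji takes 680,000; Dora's 680,000 share passes to Dora's issue; Callum's 680,000 share passes to Callum's issue.
Dora's share (680,000) is divided into 2 shares of 340,000: Aditi and Tariq each take 340,000.
Callum's share (680,000) is divided into 2 shares of 340,000: Valentina and Yolanda each take 340,000.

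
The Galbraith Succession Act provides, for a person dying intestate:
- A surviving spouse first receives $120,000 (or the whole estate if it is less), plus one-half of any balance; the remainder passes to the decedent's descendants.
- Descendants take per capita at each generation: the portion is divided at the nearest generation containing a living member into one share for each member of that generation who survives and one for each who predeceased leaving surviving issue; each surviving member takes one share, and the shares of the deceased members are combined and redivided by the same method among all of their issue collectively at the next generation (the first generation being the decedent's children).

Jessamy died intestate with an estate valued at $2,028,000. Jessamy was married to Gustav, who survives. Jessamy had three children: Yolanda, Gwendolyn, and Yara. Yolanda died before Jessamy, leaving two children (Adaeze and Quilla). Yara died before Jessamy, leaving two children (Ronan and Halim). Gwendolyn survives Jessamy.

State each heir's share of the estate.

Gustav: $1,074,000; Adaeze: $159,000; Quilla: $159,000; Gwendolyn: $318,000; Ronan: $159,000; Halim: $159,000

Gustav first takes $120,000, leaving a balance of $1,908,000. Gustav then takes one-half of the balance ($954,000), for a total of $1,074,000. The remaining $954,000 passes to the descendants.
The descendants' portion ($954,000) is divided at the children's generation into 3 shares of $318,000. Gwendolyn takes $318,000. The 2 shares of the deceased (Yolanda and Yara) are combined into a pool of $636,000.
That pool ($636,000) is divided at the grandchildren's generation equally among Adaeze, Quilla, Ronan, and Halim: $159,000 each.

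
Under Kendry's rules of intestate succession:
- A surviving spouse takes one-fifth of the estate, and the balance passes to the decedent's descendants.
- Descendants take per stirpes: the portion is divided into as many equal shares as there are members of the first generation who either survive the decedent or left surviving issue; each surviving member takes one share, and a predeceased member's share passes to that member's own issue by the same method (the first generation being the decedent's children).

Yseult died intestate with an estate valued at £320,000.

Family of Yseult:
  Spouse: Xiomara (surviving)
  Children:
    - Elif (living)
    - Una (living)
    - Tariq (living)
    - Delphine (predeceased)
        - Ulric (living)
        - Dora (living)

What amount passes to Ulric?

Xiomara takes one-fifth of £320,000 = £64,000. The remaining £256,000 passes to the descendants.
The descendants' portion (£256,000) is divided into 4 shares of £64,000: Elif, Una, and Tariq each take £64,000; Delphine's £64,000 share passes to Delphine's issue.
Delphine's share (£64,000) is divided into 2 shares of £32,000: Ulric and Dora each take £32,000.

Ulric receives £32,000.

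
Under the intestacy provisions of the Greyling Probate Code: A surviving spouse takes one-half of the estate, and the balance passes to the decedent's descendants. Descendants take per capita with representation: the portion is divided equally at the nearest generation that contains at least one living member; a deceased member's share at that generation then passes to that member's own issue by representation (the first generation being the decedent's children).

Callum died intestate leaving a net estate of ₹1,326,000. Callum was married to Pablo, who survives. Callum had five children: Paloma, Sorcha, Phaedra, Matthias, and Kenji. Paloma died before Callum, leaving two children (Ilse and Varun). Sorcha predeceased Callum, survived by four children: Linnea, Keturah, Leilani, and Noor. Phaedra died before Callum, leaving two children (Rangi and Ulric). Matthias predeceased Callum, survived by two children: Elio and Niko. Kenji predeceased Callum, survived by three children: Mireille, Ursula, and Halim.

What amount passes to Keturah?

Pablo takes one-half of ₹1,326,000 = ₹663,000. The remaining ₹663,000 passes to the descendants.
No child survives, so the initial division is made at the grandchildren's generation.
The descendants' portion (₹663,000) is divided into 13 shares of ₹51,000: Ilse, Varun, Linnea, Keturah, Leilani, Noor, Rangi, Ulric, Elio, Niko, Mireille, Ursula, and Halim each take ₹51,000.

Keturah receives ₹51,000.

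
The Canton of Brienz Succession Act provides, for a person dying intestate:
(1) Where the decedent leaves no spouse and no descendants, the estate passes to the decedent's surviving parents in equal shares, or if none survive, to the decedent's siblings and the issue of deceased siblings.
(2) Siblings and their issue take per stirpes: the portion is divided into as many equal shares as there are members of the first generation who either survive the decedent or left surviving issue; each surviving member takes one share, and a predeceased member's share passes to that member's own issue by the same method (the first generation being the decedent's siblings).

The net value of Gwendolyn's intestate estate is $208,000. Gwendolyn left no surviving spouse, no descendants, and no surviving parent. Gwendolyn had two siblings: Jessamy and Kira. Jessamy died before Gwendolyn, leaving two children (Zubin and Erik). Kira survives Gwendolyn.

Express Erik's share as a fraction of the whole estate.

Erik receives 1/4 of the estate.

The entire $208,000 passes to the siblings and their issue.
That amount ($208,000) is divided into 2 shares of $104,000: Kira takes $104,000; Jessamy's $104,000 share passes to Jessamy's issue.
Jessamy's share ($104,000) is divided into 2 shares of $52,000: Zubin and Erik each take $52,000.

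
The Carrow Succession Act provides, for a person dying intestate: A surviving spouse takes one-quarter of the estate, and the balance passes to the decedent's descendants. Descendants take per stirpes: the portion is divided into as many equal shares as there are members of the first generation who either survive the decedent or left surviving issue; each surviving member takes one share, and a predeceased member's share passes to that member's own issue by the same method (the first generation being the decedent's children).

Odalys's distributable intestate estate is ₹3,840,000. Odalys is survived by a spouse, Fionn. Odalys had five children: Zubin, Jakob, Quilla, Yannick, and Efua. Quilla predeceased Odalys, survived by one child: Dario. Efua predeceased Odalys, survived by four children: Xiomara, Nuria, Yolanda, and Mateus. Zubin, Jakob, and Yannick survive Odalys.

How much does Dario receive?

Dario receives ₹576,000.

Fionn takes one-quarter of ₹3,840,000 = ₹960,000. The remaining ₹2,880,000 passes to the descendants.
The descendants' portion (₹2,880,000) is divided into 5 shares of ₹576,000: Zubin, Jakob, and Yannick each take ₹576,000; Quilla's ₹576,000 share passes to Quilla's issue; Efua's ₹576,000 share passes to Efua's issue.
Quilla's share (₹576,000) passes entirely to Dario.
Efua's share (₹576,000) is divided into 4 shares of ₹144,000: Xiomara, Nuria, Yolanda, and Mateus each take ₹144,000.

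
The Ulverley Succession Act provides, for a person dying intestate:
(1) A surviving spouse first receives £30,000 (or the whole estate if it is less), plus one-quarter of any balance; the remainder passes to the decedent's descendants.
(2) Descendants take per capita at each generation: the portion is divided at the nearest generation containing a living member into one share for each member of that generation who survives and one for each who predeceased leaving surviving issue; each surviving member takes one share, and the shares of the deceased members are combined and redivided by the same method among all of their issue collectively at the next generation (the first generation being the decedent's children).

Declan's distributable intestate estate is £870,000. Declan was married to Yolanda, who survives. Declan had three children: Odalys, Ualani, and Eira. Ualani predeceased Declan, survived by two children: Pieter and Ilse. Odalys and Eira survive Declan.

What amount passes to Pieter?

Yolanda first takes £30,000, leaving a balance of £840,000. Yolanda then takes one-quarter of the balance (£210,000), for a total of £240,000. The remaining £630,000 passes to the descendants.
The descendants' portion (£630,000) is divided at the children's generation into 3 shares of £210,000. Odalys and Eira each take £210,000. The remaining share for the deceased Ualani (£210,000) is carried to the next generation.
That pool (£210,000) is divided at the grandchildren's generation equally among Pieter and Ilse: £105,000 each.

Pieter receives £105,000.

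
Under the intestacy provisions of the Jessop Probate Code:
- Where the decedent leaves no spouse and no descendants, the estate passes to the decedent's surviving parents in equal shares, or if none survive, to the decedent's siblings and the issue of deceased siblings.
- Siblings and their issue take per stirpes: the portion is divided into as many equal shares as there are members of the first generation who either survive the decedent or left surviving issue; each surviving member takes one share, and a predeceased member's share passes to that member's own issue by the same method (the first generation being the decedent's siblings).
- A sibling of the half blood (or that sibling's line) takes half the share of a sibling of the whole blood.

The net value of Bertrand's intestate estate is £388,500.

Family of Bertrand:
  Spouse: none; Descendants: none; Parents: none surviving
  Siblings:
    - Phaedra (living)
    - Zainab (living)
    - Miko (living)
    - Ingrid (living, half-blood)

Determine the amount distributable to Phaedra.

Phaedra receives £111,000.

The entire £388,500 passes to the siblings and their issue.
Counting each half-blood sibling's line as half a unit, there are 7/2 units in £388,500, so one unit is £111,000. Whole-blood lines (Phaedra, Zainab, and Miko) take £111,000 each; half-blood lines (Ingrid) take £55,500 each.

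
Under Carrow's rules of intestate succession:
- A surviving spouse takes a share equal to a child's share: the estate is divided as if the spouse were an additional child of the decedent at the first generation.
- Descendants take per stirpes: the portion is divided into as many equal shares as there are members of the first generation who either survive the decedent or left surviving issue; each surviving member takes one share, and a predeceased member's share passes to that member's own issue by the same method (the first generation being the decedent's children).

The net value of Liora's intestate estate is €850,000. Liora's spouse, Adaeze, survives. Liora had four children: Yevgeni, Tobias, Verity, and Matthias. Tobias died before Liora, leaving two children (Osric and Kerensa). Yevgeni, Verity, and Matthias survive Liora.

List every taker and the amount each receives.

The spouse counts as an additional share at the children's level, so there are 5 primary shares of €170,000. Adaeze takes one such share (€170,000).
The children's combined portion (€680,000) is divided into 4 shares of €170,000: Yevgeni, Verity, and Matthias each take €170,000; Tobias's €170,000 share passes to Tobias's issue.
Tobias's share (€170,000) is divided into 2 shares of €85,000: Osric and Kerensa each take €85,000.

Adaeze: €170,000; Yevgeni: €170,000; Osric: €85,000; Kerensa: €85,000; Verity: €170,000; Matthias: €170,000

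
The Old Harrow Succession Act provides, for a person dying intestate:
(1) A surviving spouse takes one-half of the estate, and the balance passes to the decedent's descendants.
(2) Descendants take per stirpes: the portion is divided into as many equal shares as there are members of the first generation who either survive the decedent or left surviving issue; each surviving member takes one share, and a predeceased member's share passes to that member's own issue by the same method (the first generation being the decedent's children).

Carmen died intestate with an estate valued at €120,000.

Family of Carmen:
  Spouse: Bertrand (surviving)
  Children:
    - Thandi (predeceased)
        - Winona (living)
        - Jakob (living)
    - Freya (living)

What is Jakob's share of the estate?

Jakob receives €15,000.

Bertrand takes one-half of €120,000 = €60,000. The remaining €60,000 passes to the descendants.
The descendants' portion (€60,000) is divided into 2 shares of €30,000: Freya takes €30,000; Thandi's €30,000 share passes to Thandi's issue.
Thandi's share (€30,000) is divided into 2 shares of €15,000: Winona and Jakob each take €15,000.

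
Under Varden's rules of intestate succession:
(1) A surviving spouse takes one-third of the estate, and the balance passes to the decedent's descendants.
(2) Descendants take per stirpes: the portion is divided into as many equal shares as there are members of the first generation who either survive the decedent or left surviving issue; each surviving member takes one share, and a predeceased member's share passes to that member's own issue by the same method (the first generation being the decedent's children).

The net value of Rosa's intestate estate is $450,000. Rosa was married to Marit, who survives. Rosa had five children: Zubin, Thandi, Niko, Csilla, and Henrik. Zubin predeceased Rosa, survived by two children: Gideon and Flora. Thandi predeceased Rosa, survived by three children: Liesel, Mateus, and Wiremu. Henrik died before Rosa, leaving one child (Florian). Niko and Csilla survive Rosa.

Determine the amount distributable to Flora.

Marit takes one-third of $450,000 = $150,000. The remaining $300,000 passes to the descendants.
The descendants' portion ($300,000) is divided into 5 shares of $60,000: Niko and Csilla each take $60,000; Zubin's $60,000 share passes to Zubin's issue; Thandi's $60,000 share passes to Thandi's issue; Henrik's $60,000 share passes to Henrik's issue.
Zubin's share ($60,000) is divided into 2 shares of $30,000: Gideon and Flora each take $30,000.
Thandi's share ($60,000) is divided into 3 shares of $20,000: Liesel, Mateus, and Wiremu each take $20,000.
Henrik's share ($60,000) passes entirely to Florian.

Flora receives $30,000.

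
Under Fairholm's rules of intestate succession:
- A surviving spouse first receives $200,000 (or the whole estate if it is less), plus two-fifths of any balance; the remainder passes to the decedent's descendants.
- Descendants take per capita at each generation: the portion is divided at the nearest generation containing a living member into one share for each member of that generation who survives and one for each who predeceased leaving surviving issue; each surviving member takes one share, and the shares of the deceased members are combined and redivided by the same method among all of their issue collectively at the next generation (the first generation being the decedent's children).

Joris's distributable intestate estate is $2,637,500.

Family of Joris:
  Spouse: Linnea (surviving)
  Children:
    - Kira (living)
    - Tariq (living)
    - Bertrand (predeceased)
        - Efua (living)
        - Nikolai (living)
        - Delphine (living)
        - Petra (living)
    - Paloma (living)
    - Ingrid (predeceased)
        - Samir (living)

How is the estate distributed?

Linnea: $1,175,000; Kira: $292,500; Tariq: $292,500; Efua: $117,000; Nikolai: $117,000; Delphine: $117,000; Petra: $117,000; Paloma: $292,500; Samir: $117,000

Linnea first takes $200,000, leaving a balance of $2,437,500. Linnea then takes two-fifths of the balance ($975,000), for a total of $1,175,000. The remaining $1,462,500 passes to the descendants.
The descendants' portion ($1,462,500) is divided at the children's generation into 5 shares of $292,500. Kira, Tariq, and Paloma each take $292,500. The 2 shares of the deceased (Bertrand and Ingrid) are combined into a pool of $585,000.
That pool ($585,000) is divided at the grandchildren's generation equally among Efua, Nikolai, Delphine, Petra, and Samir: $117,000 each.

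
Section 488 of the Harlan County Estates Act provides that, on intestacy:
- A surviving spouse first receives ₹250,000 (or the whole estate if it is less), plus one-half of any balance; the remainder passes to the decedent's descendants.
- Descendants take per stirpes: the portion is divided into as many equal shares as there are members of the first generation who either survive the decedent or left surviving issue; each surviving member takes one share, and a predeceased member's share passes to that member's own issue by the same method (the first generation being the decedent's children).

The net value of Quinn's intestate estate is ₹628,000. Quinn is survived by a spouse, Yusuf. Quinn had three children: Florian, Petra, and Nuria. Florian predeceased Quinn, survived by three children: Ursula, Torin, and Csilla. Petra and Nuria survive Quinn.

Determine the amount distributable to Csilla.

Yusuf first takes ₹250,000, leaving a balance of ₹378,000. Yusuf then takes one-half of the balance (₹189,000), for a total of ₹439,000. The remaining ₹189,000 passes to the descendants.
The descendants' portion (₹189,000) is divided into 3 shares of ₹63,000: Petra and Nuria each take ₹63,000; Florian's ₹63,000 share passes to Florian's issue.
Florian's share (₹63,000) is divided into 3 shares of ₹21,000: Ursula, Torin, and Csilla each take ₹21,000.

Csilla receives ₹21,000.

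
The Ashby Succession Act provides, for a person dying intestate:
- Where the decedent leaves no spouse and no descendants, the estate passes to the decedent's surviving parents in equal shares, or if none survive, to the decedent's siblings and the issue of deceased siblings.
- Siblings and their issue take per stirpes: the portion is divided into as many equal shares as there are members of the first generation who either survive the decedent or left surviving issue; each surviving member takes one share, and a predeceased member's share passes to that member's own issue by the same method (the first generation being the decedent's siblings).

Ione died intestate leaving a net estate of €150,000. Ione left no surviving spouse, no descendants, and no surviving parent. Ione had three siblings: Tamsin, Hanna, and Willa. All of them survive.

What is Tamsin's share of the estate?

Tamsin receives €50,000.

The entire €150,000 passes to the siblings and their issue.
That amount (€150,000) is divided into 3 shares of €50,000: Tamsin, Hanna, and Willa each take €50,000.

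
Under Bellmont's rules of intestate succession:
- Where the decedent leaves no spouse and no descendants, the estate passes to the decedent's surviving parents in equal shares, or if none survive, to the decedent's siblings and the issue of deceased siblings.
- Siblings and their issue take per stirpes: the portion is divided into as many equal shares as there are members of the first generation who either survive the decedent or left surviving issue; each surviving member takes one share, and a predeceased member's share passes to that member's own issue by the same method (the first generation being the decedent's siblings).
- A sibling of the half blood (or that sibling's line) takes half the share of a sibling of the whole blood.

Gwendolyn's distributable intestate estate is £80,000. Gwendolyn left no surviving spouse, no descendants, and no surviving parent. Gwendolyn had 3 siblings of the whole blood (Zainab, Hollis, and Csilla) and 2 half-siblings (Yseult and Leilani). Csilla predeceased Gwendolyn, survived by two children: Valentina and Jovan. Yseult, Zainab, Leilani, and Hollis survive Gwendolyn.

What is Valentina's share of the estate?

The entire £80,000 passes to the siblings and their issue.
Counting each half-blood sibling's line as half a unit, there are 4 units in £80,000, so one unit is £20,000. Whole-blood lines (Zainab, Hollis, and Csilla) take £20,000 each; half-blood lines (Yseult and Leilani) take £10,000 each.
Csilla's share (£20,000) is divided into 2 shares of £10,000: Valentina and Jovan each take £10,000.

Valentina receives £10,000.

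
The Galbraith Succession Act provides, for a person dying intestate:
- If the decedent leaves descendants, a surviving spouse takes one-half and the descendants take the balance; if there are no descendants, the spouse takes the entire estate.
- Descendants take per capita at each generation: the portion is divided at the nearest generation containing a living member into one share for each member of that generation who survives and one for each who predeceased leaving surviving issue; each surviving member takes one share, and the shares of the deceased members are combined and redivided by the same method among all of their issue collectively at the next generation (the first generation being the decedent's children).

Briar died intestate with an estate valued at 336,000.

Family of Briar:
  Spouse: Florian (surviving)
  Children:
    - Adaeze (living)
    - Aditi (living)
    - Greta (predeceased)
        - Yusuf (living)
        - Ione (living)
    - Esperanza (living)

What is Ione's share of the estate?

Ione receives 21,000.

Florian takes one-half of 336,000 = 168,000. The remaining 168,000 passes to the descendants.
The descendants' portion (168,000) is divided at the children's generation into 4 shares of 42,000. Adaeze, Aditi, and Esperanza each take 42,000. The remaining share for the deceased Greta (42,000) is carried to the next generation.
That pool (42,000) is divided at the grandchildren's generation equally among Yusuf and Ione: 21,000 each.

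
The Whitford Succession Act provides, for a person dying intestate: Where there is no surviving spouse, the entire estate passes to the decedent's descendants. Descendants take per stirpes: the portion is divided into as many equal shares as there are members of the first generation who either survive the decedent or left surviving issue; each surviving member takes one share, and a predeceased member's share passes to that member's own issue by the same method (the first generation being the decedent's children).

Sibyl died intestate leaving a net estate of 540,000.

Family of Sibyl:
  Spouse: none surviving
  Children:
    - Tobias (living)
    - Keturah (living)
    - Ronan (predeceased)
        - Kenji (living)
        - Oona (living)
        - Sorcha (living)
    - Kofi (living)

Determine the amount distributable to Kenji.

The entire 540,000 passes to the descendants.
That amount (540,000) is divided into 4 shares of 135,000: Tobias, Keturah, and Kofi each take 135,000; Ronan's 135,000 share passes to Ronan's issue.
Ronan's share (135,000) is divided into 3 shares of 45,000: Kenji, Oona, and Sorcha each take 45,000.

Kenji receives 45,000.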